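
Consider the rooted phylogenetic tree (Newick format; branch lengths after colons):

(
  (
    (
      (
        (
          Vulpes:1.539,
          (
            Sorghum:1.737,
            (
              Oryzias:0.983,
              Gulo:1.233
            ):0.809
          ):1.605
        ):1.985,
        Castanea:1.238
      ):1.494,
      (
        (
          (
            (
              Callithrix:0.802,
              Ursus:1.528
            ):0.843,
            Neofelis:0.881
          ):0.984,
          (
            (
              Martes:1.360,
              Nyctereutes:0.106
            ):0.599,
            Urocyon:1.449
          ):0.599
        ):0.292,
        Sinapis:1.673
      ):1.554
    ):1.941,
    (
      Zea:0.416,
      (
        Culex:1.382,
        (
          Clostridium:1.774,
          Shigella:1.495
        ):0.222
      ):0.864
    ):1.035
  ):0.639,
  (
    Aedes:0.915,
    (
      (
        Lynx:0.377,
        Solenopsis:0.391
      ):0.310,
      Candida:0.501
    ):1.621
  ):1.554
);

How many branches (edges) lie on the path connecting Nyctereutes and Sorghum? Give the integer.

9

The MRCA of Nyctereutes and Sorghum is the node subtending (((Vulpes,(Sorghum,(Oryzias,Gulo))),Castanea),((((Callithrix,Ursus),Neofelis),((Martes,Nyctereutes),Urocyon)),Sinapis)).
From Nyctereutes up to that node: 5 branches. From Sorghum up to the same node: 4 branches. Total: 5 + 4 = 9.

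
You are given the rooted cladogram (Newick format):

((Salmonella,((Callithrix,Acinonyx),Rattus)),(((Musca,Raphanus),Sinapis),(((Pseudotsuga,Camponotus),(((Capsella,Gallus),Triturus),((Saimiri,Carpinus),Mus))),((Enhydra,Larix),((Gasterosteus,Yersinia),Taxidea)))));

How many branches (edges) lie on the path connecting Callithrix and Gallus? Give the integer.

The MRCA of Callithrix and Gallus is the root of the tree.
From Callithrix up to that node: 4 branches. From Gallus up to the same node: 7 branches. Total: 4 + 7 = 11.

11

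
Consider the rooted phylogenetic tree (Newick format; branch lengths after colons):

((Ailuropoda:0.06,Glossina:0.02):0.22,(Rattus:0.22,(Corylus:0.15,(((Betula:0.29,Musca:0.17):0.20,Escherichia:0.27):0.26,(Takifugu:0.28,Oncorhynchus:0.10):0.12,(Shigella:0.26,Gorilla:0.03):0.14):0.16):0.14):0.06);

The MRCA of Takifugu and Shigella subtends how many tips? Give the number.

The MRCA of Takifugu and Shigella is the node subtending (((Betula,Musca),Escherichia),(Takifugu,Oncorhynchus),(Shigella,Gorilla)).
That clade contains 7 terminal taxa: Betula, Escherichia, Gorilla, Musca, Oncorhynchus, Shigella, Takifugu.

7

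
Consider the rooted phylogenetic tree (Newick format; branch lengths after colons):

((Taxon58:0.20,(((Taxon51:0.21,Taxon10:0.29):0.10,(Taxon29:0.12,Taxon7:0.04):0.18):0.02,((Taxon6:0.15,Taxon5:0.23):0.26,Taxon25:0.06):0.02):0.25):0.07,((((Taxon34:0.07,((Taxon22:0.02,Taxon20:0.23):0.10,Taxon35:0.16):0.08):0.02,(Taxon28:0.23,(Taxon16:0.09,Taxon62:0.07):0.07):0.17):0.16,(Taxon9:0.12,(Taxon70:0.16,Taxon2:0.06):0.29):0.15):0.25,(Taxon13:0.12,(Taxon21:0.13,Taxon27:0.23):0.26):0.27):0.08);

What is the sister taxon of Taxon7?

Taxon29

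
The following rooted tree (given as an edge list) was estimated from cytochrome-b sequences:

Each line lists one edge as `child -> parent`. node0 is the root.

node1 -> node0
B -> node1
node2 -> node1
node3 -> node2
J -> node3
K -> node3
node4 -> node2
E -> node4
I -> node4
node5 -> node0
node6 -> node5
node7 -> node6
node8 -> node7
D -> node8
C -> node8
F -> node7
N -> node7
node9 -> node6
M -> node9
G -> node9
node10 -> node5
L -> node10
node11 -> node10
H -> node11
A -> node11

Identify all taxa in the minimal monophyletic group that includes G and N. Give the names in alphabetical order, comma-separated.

Tracing G: it sits inside (M,G).
Tracing N: it sits inside ((D,C),F,N).
The smallest clade enclosing both is (((D,C),F,N),(M,G)); the answer is its 6 terminal taxa in alphabetical order.

C, D, F, G, M, N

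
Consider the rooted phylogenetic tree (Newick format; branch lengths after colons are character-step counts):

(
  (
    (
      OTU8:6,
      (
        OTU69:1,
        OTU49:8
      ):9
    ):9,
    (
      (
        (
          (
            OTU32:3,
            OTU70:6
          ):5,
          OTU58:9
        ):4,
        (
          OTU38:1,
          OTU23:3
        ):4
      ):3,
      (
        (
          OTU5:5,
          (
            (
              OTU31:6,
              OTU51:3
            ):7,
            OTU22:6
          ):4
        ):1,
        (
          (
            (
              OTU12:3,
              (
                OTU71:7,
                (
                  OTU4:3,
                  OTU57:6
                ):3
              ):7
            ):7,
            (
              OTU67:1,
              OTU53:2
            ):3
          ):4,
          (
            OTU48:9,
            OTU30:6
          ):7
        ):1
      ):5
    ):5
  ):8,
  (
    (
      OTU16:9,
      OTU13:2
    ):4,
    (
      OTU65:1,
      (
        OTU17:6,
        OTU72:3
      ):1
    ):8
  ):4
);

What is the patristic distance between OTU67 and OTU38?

22

The path runs OTU67 → … → MRCA → … → OTU38; the MRCA is the node subtending ((((OTU32,OTU70),OTU58),(OTU38,OTU23)),((OTU5,((OTU31,OTU51),OTU22)),(((OTU12,(OTU71,(OTU4,OTU57))),(OTU67,OTU53)),(OTU48,OTU30)))).
Branch lengths along that path: 1 + 3 + 4 + 1 + 5 + 3 + 4 + 1 = 22.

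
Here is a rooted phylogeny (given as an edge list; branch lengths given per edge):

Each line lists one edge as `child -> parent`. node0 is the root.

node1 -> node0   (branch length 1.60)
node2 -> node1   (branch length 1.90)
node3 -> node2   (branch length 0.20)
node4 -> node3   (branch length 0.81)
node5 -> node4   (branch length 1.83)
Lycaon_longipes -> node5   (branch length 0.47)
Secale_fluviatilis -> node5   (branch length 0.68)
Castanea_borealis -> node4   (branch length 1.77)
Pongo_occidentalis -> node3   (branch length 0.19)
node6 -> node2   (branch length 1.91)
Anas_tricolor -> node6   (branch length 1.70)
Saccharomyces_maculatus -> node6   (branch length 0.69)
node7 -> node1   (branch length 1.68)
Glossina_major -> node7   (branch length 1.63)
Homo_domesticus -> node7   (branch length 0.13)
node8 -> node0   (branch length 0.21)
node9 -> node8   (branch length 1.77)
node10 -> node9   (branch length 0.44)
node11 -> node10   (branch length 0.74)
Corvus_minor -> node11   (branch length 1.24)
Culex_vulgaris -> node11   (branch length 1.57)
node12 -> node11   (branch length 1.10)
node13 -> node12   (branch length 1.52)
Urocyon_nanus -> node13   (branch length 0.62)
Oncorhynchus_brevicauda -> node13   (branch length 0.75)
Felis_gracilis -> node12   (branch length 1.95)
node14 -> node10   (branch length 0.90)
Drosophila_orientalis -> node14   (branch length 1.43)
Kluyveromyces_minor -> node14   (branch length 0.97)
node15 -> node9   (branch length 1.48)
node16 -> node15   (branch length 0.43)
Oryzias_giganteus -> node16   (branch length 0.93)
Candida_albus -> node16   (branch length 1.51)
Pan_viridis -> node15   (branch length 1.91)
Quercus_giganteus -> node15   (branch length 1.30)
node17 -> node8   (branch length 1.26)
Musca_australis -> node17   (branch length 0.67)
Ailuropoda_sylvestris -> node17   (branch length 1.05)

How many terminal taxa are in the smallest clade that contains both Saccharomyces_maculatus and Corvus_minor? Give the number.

21

The MRCA of Saccharomyces_maculatus and Corvus_minor is the root, so the clade is the entire tree.
That clade contains 21 terminal taxa: Ailuropoda_sylvestris, Anas_tricolor, Candida_albus, Castanea_borealis, Corvus_minor, Culex_vulgaris, Drosophila_orientalis, Felis_gracilis, Glossina_major, Homo_domesticus, Kluyveromyces_minor, Lycaon_longipes, Musca_australis, Oncorhynchus_brevicauda, Oryzias_giganteus, Pan_viridis, Pongo_occidentalis, Quercus_giganteus, Saccharomyces_maculatus, Secale_fluviatilis, Urocyon_nanus.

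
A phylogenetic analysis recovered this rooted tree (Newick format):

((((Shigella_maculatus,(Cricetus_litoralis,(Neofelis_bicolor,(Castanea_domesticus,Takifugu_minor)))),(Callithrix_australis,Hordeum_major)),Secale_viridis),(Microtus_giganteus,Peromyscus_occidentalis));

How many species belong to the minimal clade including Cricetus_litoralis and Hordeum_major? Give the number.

The MRCA of Cricetus_litoralis and Hordeum_major is the node subtending ((Shigella_maculatus,(Cricetus_litoralis,(Neofelis_bicolor,(Castanea_domesticus,Takifugu_minor)))),(Callithrix_australis,Hordeum_major)).
That clade contains 7 terminal taxa: Callithrix_australis, Castanea_domesticus, Cricetus_litoralis, Hordeum_major, Neofelis_bicolor, Shigella_maculatus, Takifugu_minor.

7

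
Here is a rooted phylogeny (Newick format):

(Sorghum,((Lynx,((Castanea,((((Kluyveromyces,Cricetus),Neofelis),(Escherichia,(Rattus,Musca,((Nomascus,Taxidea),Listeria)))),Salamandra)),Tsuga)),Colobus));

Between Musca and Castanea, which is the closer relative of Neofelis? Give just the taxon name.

Musca

The MRCA of Neofelis and Musca subtends (((Kluyveromyces,Cricetus),Neofelis),(Escherichia,(Rattus,Musca,((Nomascus,Taxidea),Listeria)))) (9 taxa).
The MRCA of Neofelis and Castanea subtends (Castanea,((((Kluyveromyces,Cricetus),Neofelis),(Escherichia,(Rattus,Musca,((Nomascus,Taxidea),Listeria)))),Salamandra)) (11 taxa).
The first is nested inside the second, so Neofelis shares a more recent common ancestor with Musca.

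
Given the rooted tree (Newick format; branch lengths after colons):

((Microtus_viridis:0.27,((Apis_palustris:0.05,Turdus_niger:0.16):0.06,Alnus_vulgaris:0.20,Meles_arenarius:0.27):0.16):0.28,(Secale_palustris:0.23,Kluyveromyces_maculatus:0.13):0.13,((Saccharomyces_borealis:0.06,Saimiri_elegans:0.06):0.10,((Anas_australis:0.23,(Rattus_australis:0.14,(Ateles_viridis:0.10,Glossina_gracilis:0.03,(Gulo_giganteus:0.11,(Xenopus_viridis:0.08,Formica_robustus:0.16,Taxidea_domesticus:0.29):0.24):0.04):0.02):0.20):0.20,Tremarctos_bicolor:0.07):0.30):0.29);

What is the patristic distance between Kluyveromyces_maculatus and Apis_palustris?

0.81

The path runs Kluyveromyces_maculatus → … → MRCA → … → Apis_palustris; the MRCA is the root of the tree.
Branch lengths along that path: 0.13 + 0.13 + 0.28 + 0.16 + 0.06 + 0.05 = 0.81.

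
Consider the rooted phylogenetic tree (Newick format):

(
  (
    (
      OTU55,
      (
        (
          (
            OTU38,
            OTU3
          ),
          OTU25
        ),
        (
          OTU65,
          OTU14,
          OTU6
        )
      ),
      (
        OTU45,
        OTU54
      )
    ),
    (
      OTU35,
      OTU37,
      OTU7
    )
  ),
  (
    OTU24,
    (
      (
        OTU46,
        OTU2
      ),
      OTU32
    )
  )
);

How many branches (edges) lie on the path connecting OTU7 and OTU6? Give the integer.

The MRCA of OTU7 and OTU6 is the node subtending ((OTU55,(((OTU38,OTU3),OTU25),(OTU65,OTU14,OTU6)),(OTU45,OTU54)),(OTU35,OTU37,OTU7)).
From OTU7 up to that node: 2 branches. From OTU6 up to the same node: 4 branches. Total: 2 + 4 = 6.

6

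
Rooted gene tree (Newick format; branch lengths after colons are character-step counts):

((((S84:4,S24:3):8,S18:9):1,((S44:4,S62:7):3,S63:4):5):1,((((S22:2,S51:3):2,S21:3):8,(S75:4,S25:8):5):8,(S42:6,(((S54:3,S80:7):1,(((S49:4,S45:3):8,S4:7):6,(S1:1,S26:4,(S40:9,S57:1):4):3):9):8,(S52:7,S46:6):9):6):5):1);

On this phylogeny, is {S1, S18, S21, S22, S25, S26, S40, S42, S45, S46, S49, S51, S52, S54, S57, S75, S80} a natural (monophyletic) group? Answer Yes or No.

No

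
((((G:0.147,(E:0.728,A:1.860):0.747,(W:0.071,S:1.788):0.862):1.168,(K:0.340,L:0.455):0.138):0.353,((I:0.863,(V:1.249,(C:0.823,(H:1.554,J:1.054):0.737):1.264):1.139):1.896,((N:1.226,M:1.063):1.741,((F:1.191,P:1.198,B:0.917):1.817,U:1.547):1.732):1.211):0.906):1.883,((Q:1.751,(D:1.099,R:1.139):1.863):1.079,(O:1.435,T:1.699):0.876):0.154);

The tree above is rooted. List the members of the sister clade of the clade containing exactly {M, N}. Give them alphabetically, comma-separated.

The clade containing exactly {M, N} attaches to the tree at the node subtending ((N,M),((F,P,B),U)).
The other lineage descending from that same node — the sister group — is ((F,P,B),U); its 4 tips in alphabetical order are the answer.

B, F, P, U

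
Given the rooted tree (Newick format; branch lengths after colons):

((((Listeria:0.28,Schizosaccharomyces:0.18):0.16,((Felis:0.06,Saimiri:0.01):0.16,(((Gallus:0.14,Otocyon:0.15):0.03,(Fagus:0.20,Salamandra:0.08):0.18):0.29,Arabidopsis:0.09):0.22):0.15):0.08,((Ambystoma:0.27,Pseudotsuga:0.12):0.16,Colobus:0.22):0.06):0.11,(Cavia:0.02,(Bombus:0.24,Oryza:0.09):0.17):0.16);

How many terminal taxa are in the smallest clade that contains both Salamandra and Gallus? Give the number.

4

The MRCA of Salamandra and Gallus is the node subtending ((Gallus,Otocyon),(Fagus,Salamandra)).
That clade contains 4 terminal taxa: Fagus, Gallus, Otocyon, Salamandra.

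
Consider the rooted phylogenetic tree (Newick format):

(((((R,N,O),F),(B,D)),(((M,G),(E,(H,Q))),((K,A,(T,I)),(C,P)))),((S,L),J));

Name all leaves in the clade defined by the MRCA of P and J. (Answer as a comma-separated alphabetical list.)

A, B, C, D, E, F, G, H, I, J, K, L, M, N, O, P, Q, R, S, T

Tracing P: it sits inside (C,P).
Tracing J: it sits inside ((S,L),J).
The smallest clade enclosing both is the whole tree (their MRCA is the root), so the answer is all 20 tips in alphabetical order.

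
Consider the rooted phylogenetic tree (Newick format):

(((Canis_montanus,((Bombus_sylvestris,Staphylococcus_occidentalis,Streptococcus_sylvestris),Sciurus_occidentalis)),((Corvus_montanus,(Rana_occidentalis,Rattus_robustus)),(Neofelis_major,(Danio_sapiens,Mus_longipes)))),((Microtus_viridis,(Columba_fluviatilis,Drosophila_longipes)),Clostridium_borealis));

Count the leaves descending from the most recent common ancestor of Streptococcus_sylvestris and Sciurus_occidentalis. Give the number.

The MRCA of Streptococcus_sylvestris and Sciurus_occidentalis is the node subtending ((Bombus_sylvestris,Staphylococcus_occidentalis,Streptococcus_sylvestris),Sciurus_occidentalis).
That clade contains 4 terminal taxa: Bombus_sylvestris, Sciurus_occidentalis, Staphylococcus_occidentalis, Streptococcus_sylvestris.

4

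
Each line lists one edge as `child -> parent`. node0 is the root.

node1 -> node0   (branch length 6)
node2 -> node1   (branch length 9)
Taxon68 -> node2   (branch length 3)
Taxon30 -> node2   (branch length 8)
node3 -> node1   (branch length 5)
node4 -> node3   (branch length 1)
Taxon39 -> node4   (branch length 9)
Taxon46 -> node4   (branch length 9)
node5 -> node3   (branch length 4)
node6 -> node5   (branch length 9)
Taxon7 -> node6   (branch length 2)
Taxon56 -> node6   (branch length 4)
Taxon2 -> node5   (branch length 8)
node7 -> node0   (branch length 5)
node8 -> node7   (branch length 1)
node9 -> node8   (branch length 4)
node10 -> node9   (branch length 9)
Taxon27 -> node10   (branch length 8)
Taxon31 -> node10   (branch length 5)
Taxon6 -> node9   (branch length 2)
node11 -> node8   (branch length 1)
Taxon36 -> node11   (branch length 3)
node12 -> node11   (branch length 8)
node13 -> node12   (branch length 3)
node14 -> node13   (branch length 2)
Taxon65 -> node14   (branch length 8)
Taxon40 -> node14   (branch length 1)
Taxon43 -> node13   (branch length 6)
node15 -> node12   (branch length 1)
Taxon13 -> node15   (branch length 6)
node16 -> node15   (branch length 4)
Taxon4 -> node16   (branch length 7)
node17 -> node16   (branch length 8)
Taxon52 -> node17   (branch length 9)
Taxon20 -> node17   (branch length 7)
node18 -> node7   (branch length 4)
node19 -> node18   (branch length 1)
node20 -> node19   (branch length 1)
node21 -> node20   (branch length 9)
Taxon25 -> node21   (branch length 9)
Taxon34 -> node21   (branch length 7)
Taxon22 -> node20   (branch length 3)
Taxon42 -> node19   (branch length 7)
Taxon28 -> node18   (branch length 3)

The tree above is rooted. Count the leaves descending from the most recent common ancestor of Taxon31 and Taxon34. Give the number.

The MRCA of Taxon31 and Taxon34 is the node subtending ((((Taxon27,Taxon31),Taxon6),(Taxon36,(((Taxon65,Taxon40),Taxon43),(Taxon13,(Taxon4,(Taxon52,Taxon20)))))),((((Taxon25,Taxon34),Taxon22),Taxon42),Taxon28)).
That clade contains 16 terminal taxa: Taxon13, Taxon20, Taxon22, Taxon25, Taxon27, Taxon28, Taxon31, Taxon34, Taxon36, Taxon4, Taxon40, Taxon42, Taxon43, Taxon52, Taxon6, Taxon65.

16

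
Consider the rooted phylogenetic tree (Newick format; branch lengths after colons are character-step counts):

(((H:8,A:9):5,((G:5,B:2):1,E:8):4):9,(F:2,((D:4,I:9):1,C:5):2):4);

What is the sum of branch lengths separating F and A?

The path runs F → … → MRCA → … → A; the MRCA is the root of the tree.
Branch lengths along that path: 2 + 4 + 9 + 5 + 9 = 29.

29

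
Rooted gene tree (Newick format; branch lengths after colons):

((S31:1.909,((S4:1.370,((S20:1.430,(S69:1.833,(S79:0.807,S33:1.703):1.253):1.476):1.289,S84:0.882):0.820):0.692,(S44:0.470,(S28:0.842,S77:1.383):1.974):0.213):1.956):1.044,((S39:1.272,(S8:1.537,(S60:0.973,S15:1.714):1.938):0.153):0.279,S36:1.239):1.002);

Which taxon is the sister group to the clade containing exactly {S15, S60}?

The clade containing exactly {S15, S60} attaches to the tree at the node subtending (S8,(S60,S15)).
The other lineage descending from that same node — the sister group — is the single tip S8.

S8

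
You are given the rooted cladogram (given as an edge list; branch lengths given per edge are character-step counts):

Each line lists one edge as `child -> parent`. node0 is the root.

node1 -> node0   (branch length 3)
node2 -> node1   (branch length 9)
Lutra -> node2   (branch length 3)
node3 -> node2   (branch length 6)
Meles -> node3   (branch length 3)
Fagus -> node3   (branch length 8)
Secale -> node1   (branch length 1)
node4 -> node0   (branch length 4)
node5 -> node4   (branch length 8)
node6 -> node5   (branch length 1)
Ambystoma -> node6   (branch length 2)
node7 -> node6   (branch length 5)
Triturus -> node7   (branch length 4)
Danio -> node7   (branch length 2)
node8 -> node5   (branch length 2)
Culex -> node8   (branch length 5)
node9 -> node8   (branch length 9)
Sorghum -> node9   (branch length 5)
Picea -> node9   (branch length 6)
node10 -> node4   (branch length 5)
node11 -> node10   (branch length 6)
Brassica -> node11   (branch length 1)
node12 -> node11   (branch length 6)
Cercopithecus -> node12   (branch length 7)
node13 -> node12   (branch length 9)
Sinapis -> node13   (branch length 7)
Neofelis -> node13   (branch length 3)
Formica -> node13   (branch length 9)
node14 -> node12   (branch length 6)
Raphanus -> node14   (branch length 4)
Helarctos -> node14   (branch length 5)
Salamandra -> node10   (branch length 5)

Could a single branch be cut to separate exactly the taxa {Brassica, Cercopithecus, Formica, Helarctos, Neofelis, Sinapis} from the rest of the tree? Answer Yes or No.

No

The MRCA of the listed taxa subtends (Brassica,(Cercopithecus,(Sinapis,Neofelis,Formica),(Raphanus,Helarctos))).
That clade also contains Raphanus, which is not in the proposed group, so the group is not monophyletic.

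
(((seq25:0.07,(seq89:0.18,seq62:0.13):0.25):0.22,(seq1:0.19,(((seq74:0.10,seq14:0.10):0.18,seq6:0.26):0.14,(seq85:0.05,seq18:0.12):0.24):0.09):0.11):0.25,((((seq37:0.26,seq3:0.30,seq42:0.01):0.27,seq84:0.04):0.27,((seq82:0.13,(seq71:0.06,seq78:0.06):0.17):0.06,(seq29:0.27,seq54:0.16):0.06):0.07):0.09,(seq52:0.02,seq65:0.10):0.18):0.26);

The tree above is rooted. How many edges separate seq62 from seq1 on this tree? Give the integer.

The MRCA of seq62 and seq1 is the node subtending ((seq25,(seq89,seq62)),(seq1,(((seq74,seq14),seq6),(seq85,seq18)))).
From seq62 up to that node: 3 branches. From seq1 up to the same node: 2 branches. Total: 3 + 2 = 5.

5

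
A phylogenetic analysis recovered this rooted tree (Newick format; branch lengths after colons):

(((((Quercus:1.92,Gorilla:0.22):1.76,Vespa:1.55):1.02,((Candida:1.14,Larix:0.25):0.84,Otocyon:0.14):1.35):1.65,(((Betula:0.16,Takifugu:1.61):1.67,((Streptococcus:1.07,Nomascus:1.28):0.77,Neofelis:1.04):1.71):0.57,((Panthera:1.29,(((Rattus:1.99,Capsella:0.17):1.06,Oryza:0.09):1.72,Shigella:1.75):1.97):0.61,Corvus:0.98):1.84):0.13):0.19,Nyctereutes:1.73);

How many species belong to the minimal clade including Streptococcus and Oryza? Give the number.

The MRCA of Streptococcus and Oryza is the node subtending (((Betula,Takifugu),((Streptococcus,Nomascus),Neofelis)),((Panthera,(((Rattus,Capsella),Oryza),Shigella)),Corvus)).
That clade contains 11 terminal taxa: Betula, Capsella, Corvus, Neofelis, Nomascus, Oryza, Panthera, Rattus, Shigella, Streptococcus, Takifugu.

11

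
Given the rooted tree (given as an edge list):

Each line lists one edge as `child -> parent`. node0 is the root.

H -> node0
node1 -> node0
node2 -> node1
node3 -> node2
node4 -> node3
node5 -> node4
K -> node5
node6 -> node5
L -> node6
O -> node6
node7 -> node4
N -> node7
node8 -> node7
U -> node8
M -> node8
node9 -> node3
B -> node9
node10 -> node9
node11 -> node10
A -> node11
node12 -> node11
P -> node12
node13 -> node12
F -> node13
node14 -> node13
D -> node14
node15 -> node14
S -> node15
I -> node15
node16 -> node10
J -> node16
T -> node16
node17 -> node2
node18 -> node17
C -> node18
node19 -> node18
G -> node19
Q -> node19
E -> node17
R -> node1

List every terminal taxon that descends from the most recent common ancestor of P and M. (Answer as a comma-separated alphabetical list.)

Tracing P: it sits inside (P,(F,(D,(S,I)))).
Tracing M: it sits inside (U,M).
The smallest clade enclosing both is (((K,(L,O)),(N,(U,M))),(B,((A,(P,(F,(D,(S,I))))),(J,T)))); the answer is its 15 terminal taxa in alphabetical order.

A, B, D, F, I, J, K, L, M, N, O, P, S, T, U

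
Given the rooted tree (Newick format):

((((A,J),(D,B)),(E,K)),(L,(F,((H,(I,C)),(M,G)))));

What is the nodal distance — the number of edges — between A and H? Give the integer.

9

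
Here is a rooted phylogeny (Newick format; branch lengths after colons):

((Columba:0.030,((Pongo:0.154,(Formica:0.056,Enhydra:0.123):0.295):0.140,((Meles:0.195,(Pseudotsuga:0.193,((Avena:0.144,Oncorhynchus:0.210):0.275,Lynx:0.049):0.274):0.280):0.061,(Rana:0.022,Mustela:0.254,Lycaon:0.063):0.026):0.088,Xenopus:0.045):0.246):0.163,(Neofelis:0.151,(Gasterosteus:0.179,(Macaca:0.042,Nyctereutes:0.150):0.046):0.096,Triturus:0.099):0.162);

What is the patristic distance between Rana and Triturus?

The path runs Rana → … → MRCA → … → Triturus; the MRCA is the root of the tree.
Branch lengths along that path: 0.022 + 0.026 + 0.088 + 0.246 + 0.163 + 0.162 + 0.099 = 0.806.

0.806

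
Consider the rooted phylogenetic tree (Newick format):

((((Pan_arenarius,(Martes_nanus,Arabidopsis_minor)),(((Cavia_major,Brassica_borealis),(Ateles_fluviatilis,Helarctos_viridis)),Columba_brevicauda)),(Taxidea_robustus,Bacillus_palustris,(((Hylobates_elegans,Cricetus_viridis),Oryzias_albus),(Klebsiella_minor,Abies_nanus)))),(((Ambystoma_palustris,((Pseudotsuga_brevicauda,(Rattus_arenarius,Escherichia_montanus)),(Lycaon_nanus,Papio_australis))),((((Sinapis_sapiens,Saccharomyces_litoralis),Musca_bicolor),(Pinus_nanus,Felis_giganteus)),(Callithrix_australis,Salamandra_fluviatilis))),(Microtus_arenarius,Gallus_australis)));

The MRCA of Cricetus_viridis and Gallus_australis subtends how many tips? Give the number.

The MRCA of Cricetus_viridis and Gallus_australis is the root, so the clade is the entire tree.
That clade contains 30 terminal taxa: Abies_nanus, Ambystoma_palustris, Arabidopsis_minor, Ateles_fluviatilis, Bacillus_palustris, Brassica_borealis, Callithrix_australis, Cavia_major, Columba_brevicauda, Cricetus_viridis, Escherichia_montanus, Felis_giganteus, Gallus_australis, Helarctos_viridis, Hylobates_elegans, Klebsiella_minor, Lycaon_nanus, Martes_nanus, Microtus_arenarius, Musca_bicolor, Oryzias_albus, Pan_arenarius, Papio_australis, Pinus_nanus, Pseudotsuga_brevicauda, Rattus_arenarius, Saccharomyces_litoralis, Salamandra_fluviatilis, Sinapis_sapiens, Taxidea_robustus.

30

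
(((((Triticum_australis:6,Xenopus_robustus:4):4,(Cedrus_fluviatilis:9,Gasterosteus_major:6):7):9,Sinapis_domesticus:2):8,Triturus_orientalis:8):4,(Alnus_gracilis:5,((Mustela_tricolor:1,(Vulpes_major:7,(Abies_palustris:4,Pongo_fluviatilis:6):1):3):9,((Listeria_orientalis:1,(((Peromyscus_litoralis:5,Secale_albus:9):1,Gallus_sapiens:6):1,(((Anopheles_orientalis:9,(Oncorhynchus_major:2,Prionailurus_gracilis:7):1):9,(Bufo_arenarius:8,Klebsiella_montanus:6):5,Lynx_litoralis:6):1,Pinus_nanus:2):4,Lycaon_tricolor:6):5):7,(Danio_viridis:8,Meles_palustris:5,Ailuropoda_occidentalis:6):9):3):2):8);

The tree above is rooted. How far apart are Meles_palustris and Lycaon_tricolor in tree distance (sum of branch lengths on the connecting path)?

The path runs Meles_palustris → … → MRCA → … → Lycaon_tricolor; the MRCA is the node subtending ((Listeria_orientalis,(((Peromyscus_litoralis,Secale_albus),Gallus_sapiens),(((Anopheles_orientalis,(Oncorhynchus_major,Prionailurus_gracilis)),(Bufo_arenarius,Klebsiella_montanus),Lynx_litoralis),Pinus_nanus),Lycaon_tricolor)),(Danio_viridis,Meles_palustris,Ailuropoda_occidentalis)).
Branch lengths along that path: 5 + 9 + 7 + 5 + 6 = 32.

32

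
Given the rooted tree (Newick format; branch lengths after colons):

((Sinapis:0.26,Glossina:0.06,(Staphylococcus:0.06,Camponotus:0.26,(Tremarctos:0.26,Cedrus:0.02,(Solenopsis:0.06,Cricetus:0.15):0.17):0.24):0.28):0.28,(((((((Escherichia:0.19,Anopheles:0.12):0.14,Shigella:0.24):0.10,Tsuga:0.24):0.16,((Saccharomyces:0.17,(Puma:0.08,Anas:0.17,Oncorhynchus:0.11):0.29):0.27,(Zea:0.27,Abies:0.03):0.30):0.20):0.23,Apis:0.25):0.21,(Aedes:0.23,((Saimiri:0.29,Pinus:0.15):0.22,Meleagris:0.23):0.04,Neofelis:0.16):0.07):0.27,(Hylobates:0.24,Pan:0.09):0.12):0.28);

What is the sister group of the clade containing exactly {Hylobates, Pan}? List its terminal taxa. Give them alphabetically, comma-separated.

The clade containing exactly {Hylobates, Pan} attaches to the tree at the node subtending (((((((Escherichia,Anopheles),Shigella),Tsuga),((Saccharomyces,(Puma,Anas,Oncorhynchus)),(Zea,Abies))),Apis),(Aedes,((Saimiri,Pinus),Meleagris),Neofelis)),(Hylobates,Pan)).
The other lineage descending from that same node — the sister group — is ((((((Escherichia,Anopheles),Shigella),Tsuga),((Saccharomyces,(Puma,Anas,Oncorhynchus)),(Zea,Abies))),Apis),(Aedes,((Saimiri,Pinus),Meleagris),Neofelis)); its 16 tips in alphabetical order are the answer.

Abies, Aedes, Anas, Anopheles, Apis, Escherichia, Meleagris, Neofelis, Oncorhynchus, Pinus, Puma, Saccharomyces, Saimiri, Shigella, Tsuga, Zea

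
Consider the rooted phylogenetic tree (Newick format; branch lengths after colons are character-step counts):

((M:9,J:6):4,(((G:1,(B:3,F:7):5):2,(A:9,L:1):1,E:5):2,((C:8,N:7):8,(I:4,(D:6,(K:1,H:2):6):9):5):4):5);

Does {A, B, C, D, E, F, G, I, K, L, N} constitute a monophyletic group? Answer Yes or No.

The MRCA of the listed taxa subtends (((G,(B,F)),(A,L),E),((C,N),(I,(D,(K,H))))).
That clade also contains H, which is not in the proposed group, so the group is not monophyletic.

No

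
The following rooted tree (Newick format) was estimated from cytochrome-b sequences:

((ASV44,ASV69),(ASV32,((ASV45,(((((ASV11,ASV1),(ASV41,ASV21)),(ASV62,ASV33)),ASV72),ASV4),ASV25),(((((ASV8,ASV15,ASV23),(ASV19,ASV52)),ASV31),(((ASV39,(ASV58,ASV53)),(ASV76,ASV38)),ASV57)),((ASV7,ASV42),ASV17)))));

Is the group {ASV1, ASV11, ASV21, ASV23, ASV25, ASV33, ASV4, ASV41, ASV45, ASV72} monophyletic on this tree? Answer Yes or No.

No

The MRCA of the listed taxa subtends ((ASV45,(((((ASV11,ASV1),(ASV41,ASV21)),(ASV62,ASV33)),ASV72),ASV4),ASV25),(((((ASV8,ASV15,ASV23),(ASV19,ASV52)),ASV31),(((ASV39,(ASV58,ASV53)),(ASV76,ASV38)),ASV57)),((ASV7,ASV42),ASV17))).
That clade also contains ASV15, ASV17, ASV19, ASV31, ASV38, ASV39, ASV42, ASV52, ASV53, ASV57, ASV58, ASV62, ASV7, ASV76, ASV8, which are not in the proposed group, so the group is not monophyletic.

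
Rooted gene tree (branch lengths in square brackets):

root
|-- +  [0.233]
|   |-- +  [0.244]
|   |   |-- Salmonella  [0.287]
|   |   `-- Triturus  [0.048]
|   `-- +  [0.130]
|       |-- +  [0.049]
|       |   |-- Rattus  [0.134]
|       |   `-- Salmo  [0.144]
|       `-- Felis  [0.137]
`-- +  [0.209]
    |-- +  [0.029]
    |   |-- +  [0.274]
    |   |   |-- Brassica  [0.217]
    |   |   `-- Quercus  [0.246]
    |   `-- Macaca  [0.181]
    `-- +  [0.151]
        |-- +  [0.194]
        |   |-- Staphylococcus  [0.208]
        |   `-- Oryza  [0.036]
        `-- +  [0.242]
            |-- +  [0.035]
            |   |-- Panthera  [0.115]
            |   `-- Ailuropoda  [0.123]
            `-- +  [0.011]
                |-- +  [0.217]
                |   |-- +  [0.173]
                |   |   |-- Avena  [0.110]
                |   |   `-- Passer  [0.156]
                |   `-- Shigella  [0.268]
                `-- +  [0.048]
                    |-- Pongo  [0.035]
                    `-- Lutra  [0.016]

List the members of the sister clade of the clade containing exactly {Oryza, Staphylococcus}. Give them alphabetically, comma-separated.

The clade containing exactly {Oryza, Staphylococcus} attaches to the tree at the node subtending ((Staphylococcus,Oryza),((Panthera,Ailuropoda),(((Avena,Passer),Shigella),(Pongo,Lutra)))).
The other lineage descending from that same node — the sister group — is ((Panthera,Ailuropoda),(((Avena,Passer),Shigella),(Pongo,Lutra))); its 7 tips in alphabetical order are the answer.

Ailuropoda, Avena, Lutra, Panthera, Passer, Pongo, Shigella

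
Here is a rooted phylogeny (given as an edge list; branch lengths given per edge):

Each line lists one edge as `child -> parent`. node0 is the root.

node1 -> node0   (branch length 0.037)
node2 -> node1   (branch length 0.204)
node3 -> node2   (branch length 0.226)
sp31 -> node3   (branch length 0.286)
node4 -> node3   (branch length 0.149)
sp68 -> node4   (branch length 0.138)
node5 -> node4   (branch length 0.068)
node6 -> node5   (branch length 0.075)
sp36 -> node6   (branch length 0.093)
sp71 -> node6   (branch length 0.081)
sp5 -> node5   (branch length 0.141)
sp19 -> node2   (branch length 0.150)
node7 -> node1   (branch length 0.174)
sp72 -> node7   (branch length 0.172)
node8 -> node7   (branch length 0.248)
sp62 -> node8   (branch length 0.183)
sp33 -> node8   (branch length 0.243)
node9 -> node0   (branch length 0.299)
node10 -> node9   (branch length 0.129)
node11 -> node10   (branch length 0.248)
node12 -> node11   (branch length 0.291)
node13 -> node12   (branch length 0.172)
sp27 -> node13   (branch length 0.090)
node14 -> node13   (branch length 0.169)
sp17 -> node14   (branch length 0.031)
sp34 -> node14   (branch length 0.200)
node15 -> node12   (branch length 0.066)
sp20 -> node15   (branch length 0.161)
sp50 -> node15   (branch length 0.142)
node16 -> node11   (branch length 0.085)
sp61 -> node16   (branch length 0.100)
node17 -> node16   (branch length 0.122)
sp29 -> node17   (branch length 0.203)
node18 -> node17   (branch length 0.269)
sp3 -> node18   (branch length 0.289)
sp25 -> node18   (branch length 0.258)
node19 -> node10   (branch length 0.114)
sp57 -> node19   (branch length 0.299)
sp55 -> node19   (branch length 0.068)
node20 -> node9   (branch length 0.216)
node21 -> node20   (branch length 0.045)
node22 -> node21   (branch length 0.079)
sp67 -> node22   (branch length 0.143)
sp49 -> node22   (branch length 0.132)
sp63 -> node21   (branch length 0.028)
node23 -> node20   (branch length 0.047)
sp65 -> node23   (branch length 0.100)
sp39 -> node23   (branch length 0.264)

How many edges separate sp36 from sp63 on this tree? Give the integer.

The MRCA of sp36 and sp63 is the root of the tree.
From sp36 up to that node: 7 branches. From sp63 up to the same node: 4 branches. Total: 7 + 4 = 11.

11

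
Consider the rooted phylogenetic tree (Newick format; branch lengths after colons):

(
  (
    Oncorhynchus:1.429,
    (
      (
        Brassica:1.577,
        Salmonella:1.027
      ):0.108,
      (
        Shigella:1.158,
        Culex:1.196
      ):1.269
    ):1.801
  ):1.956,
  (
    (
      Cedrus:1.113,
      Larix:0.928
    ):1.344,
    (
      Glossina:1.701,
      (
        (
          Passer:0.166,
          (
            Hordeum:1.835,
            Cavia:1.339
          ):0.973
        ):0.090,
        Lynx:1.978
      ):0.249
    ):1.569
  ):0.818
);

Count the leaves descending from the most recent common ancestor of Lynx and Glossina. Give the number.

The MRCA of Lynx and Glossina is the node subtending (Glossina,((Passer,(Hordeum,Cavia)),Lynx)).
That clade contains 5 terminal taxa: Cavia, Glossina, Hordeum, Lynx, Passer.

5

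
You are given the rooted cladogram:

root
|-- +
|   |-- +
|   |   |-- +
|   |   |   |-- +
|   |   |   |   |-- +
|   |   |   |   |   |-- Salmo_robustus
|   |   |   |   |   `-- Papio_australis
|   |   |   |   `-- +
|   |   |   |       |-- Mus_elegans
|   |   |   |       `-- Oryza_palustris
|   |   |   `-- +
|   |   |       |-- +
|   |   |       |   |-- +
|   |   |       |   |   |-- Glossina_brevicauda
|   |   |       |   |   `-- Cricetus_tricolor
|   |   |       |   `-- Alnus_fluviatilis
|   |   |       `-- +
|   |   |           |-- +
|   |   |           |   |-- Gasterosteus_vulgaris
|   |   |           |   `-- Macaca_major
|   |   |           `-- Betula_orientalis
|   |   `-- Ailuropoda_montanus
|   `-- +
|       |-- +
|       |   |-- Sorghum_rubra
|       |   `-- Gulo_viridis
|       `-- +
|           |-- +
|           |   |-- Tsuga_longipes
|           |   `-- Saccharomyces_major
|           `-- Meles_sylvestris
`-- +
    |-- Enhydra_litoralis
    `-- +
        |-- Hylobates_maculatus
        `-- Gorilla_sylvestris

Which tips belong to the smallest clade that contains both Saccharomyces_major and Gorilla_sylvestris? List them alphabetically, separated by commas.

Ailuropoda_montanus, Alnus_fluviatilis, Betula_orientalis, Cricetus_tricolor, Enhydra_litoralis, Gasterosteus_vulgaris, Glossina_brevicauda, Gorilla_sylvestris, Gulo_viridis, Hylobates_maculatus, Macaca_major, Meles_sylvestris, Mus_elegans, Oryza_palustris, Papio_australis, Saccharomyces_major, Salmo_robustus, Sorghum_rubra, Tsuga_longipes

Tracing Saccharomyces_major: it sits inside (Tsuga_longipes,Saccharomyces_major).
Tracing Gorilla_sylvestris: it sits inside (Hylobates_maculatus,Gorilla_sylvestris).
The smallest clade enclosing both is the whole tree (their MRCA is the root), so the answer is all 19 tips in alphabetical order.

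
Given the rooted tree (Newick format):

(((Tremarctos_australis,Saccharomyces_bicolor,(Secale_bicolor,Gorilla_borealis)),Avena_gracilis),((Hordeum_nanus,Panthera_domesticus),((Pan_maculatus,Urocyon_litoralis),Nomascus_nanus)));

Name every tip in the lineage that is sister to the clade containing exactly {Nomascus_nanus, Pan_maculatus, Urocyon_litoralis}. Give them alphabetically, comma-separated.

The clade containing exactly {Nomascus_nanus, Pan_maculatus, Urocyon_litoralis} attaches to the tree at the node subtending ((Hordeum_nanus,Panthera_domesticus),((Pan_maculatus,Urocyon_litoralis),Nomascus_nanus)).
The other lineage descending from that same node — the sister group — is (Hordeum_nanus,Panthera_domesticus); its 2 tips in alphabetical order are the answer.

Hordeum_nanus, Panthera_domesticus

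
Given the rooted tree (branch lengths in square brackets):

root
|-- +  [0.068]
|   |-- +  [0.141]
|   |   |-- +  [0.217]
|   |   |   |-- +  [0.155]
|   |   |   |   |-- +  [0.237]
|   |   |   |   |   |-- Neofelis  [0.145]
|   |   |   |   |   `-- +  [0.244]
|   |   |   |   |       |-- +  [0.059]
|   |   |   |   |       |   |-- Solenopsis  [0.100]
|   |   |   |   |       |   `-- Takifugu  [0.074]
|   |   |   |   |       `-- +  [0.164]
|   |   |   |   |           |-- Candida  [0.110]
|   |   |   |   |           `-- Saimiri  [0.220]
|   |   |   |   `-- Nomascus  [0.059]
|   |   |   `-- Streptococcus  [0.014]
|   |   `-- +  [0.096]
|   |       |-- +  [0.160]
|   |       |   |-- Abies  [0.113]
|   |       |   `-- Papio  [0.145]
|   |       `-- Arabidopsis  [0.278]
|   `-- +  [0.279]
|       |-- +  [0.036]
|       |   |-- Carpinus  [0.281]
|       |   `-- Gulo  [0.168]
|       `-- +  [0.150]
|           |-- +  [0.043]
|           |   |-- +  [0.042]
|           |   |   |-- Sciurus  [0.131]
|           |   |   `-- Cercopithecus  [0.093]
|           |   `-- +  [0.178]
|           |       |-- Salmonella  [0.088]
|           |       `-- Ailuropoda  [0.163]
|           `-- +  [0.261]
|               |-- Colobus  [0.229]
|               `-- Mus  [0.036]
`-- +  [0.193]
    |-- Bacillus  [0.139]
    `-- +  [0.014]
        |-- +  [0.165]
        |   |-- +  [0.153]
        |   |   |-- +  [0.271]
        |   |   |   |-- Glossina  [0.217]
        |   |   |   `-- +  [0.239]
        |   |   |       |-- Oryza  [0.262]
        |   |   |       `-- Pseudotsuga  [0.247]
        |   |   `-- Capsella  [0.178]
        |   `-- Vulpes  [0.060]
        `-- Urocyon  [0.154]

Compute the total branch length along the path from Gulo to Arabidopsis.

The path runs Gulo → … → MRCA → … → Arabidopsis; the MRCA is the node subtending (((((Neofelis,((Solenopsis,Takifugu),(Candida,Saimiri))),Nomascus),Streptococcus),((Abies,Papio),Arabidopsis)),((Carpinus,Gulo),(((Sciurus,Cercopithecus),(Salmonella,Ailuropoda)),(Colobus,Mus)))).
Branch lengths along that path: 0.168 + 0.036 + 0.279 + 0.141 + 0.096 + 0.278 = 0.998.

0.998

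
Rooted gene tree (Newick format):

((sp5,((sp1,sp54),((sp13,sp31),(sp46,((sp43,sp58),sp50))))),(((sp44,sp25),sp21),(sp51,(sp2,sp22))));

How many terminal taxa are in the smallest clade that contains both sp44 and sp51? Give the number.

6

The MRCA of sp44 and sp51 is the node subtending (((sp44,sp25),sp21),(sp51,(sp2,sp22))).
That clade contains 6 terminal taxa: sp2, sp21, sp22, sp25, sp44, sp51.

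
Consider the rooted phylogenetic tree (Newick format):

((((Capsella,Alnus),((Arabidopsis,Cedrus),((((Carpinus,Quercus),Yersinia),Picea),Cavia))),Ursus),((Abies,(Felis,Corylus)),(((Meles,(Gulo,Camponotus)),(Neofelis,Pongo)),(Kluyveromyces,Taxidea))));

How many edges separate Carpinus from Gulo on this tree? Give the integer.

14

The MRCA of Carpinus and Gulo is the root of the tree.
From Carpinus up to that node: 8 branches. From Gulo up to the same node: 6 branches. Total: 8 + 6 = 14.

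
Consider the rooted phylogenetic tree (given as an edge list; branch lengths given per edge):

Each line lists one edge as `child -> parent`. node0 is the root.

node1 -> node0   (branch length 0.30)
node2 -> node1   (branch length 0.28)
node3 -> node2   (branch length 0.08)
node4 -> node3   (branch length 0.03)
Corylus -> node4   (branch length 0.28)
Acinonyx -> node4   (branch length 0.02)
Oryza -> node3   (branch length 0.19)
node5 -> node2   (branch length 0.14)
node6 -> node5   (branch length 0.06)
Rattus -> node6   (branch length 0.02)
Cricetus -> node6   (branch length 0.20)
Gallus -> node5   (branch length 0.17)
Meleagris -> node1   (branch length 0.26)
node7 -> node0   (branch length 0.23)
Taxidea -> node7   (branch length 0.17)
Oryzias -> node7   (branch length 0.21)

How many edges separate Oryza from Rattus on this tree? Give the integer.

5

The MRCA of Oryza and Rattus is the node subtending (((Corylus,Acinonyx),Oryza),((Rattus,Cricetus),Gallus)).
From Oryza up to that node: 2 branches. From Rattus up to the same node: 3 branches. Total: 2 + 3 = 5.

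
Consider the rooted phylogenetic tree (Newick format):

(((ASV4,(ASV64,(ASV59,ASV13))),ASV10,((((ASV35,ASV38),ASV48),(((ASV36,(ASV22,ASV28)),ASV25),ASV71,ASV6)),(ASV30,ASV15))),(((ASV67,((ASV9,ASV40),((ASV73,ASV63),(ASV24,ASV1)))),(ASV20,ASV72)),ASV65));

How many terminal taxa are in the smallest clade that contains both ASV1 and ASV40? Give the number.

6

The MRCA of ASV1 and ASV40 is the node subtending ((ASV9,ASV40),((ASV73,ASV63),(ASV24,ASV1))).
That clade contains 6 terminal taxa: ASV1, ASV24, ASV40, ASV63, ASV73, ASV9.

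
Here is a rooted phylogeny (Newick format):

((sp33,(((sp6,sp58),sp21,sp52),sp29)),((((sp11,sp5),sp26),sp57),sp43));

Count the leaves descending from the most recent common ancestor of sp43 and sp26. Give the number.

The MRCA of sp43 and sp26 is the node subtending ((((sp11,sp5),sp26),sp57),sp43).
That clade contains 5 terminal taxa: sp11, sp26, sp43, sp5, sp57.

5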